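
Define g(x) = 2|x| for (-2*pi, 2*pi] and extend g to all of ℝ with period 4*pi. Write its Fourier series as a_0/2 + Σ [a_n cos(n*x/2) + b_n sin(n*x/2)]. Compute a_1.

a_1 = (1/(2*pi)) ∫_{-2*pi}^{2*pi} g(x) cos(x/2) dx.
g is even and cos(x/2) is even, so the integrand is even and a_1 = 1/pi ∫_0^{2*pi} g(x) cos(x/2) dx.
Integrating by parts (boundary term plus one more integral), an antiderivative of (2*x) cos(x/2) is 4*x*sin(x/2) + 8*cos(x/2); evaluating from 0 to 2*pi: ∫_{0}^{2*pi} (2*x) cos(x/2) dx = (-8) - (8) = -16.
Hence a_1 = (1/pi)·(-16) = -16/pi.

-16/pi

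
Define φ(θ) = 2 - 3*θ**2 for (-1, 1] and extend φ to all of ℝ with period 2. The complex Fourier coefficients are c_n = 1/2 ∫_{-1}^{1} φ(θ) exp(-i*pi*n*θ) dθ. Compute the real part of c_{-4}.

-3/(8*pi**2)

Since φ is real-valued, Re(c_{-4}) = 1/2 ∫_{-1}^{1} φ(θ) cos(-4*pi*θ) dθ = a_{4}/2.
φ is even and cos(-4*pi*θ) is even, so the integrand is even: ∫_{-1}^{1} φ(θ) cos(-4*pi*θ) dθ = 2∫_0^{1} φ(θ) cos(-4*pi*θ) dθ.
Integrating by parts twice (tabular method), an antiderivative of (2 - 3*θ**2) cos(-4*pi*θ) is -3*θ**2*sin(4*pi*θ)/(4*pi) - 3*θ*cos(4*pi*θ)/(8*pi**2) + 3*sin(4*pi*θ)/(32*pi**3) + sin(4*pi*θ)/(2*pi); evaluating from 0 to 1: ∫_{0}^{1} (2 - 3*θ**2) cos(-4*pi*θ) dθ = (-3/(8*pi**2)) - (0) = -3/(8*pi**2).
So ∫_{-1}^{1} φ(θ) cos(-4*pi*θ) dθ = -3/(4*pi**2).
Hence Re(c_{-4}) = (1/2)·(-3/(4*pi**2)) = -3/(8*pi**2).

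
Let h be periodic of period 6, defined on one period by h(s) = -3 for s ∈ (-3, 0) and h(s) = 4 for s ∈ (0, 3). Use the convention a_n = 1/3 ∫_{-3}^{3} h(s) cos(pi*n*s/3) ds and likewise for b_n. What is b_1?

b_1 = 1/3 ∫_{-3}^{3} h(s) sin(pi*s/3) ds.
Split the integral at the breakpoints.
Directly, an antiderivative of (-3) sin(pi*s/3) is 9*cos(pi*s/3)/pi; evaluating from -3 to 0: ∫_{-3}^{0} (-3) sin(pi*s/3) ds = (9/pi) - (-9/pi) = 18/pi.
Directly, an antiderivative of (4) sin(pi*s/3) is -12*cos(pi*s/3)/pi; evaluating from 0 to 3: ∫_{0}^{3} (4) sin(pi*s/3) ds = (12/pi) - (-12/pi) = 24/pi.
Summing the pieces and multiplying by (1/3) gives b_1 = 14/pi.

14/pi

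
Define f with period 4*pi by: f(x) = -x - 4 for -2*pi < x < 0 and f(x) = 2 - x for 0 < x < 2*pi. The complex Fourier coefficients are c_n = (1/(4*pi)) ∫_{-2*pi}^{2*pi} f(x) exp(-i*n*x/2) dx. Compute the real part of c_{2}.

Since f is real-valued, Re(c_{2}) = (1/(4*pi)) ∫_{-2*pi}^{2*pi} f(x) cos(x) dx = a_{2}/2.
Split the integral at the breakpoints.
Integrating by parts (boundary term plus one more integral), an antiderivative of (-x - 4) cos(x) is -x*sin(x) - 4*sin(x) - cos(x); evaluating from -2*pi to 0: ∫_{-2*pi}^{0} (-x - 4) cos(x) dx = (-1) - (-1) = 0.
Integrating by parts (boundary term plus one more integral), an antiderivative of (2 - x) cos(x) is -x*sin(x) + 2*sin(x) - cos(x); evaluating from 0 to 2*pi: ∫_{0}^{2*pi} (2 - x) cos(x) dx = (-1) - (-1) = 0.
So ∫_{-2*pi}^{2*pi} f(x) cos(x) dx = 0.
Hence Re(c_{2}) = (1/(4*pi))·(0) = 0.

0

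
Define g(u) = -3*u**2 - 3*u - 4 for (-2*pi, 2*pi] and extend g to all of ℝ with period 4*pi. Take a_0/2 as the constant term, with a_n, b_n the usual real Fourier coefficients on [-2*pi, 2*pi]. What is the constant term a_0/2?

a_0 = (1/(2*pi)) ∫_{-2*pi}^{2*pi} g(u) du = (1/(2*pi)) · (-16*pi*(1 + pi**2)) = -8*pi**2 - 8.
So the constant term a_0/2 = -4*pi**2 - 4.

-4*pi**2 - 4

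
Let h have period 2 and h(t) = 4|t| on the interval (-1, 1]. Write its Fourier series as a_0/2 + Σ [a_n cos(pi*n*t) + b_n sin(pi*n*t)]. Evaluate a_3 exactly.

-16/(9*pi**2)

a_3 = ∫_{-1}^{1} h(t) cos(3*pi*t) dt.
h is even and cos(3*pi*t) is even, so the integrand is even and a_3 = 2 ∫_0^{1} h(t) cos(3*pi*t) dt.
Integrating by parts (boundary term plus one more integral), an antiderivative of (4*t) cos(3*pi*t) is 4*t*sin(3*pi*t)/(3*pi) + 4*cos(3*pi*t)/(9*pi**2); evaluating from 0 to 1: ∫_{0}^{1} (4*t) cos(3*pi*t) dt = (-4/(9*pi**2)) - (4/(9*pi**2)) = -8/(9*pi**2).
Hence a_3 = 2·(-8/(9*pi**2)) = -16/(9*pi**2).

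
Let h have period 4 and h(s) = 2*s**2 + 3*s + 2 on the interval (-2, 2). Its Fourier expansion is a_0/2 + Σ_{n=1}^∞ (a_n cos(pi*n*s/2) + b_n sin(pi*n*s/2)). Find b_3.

4/pi

b_3 = 1/2 ∫_{-2}^{2} h(s) sin(3*pi*s/2) ds.
Integrating by parts twice (tabular method), an antiderivative of (2*s**2 + 3*s + 2) sin(3*pi*s/2) is -4*s**2*cos(3*pi*s/2)/(3*pi) + 16*s*sin(3*pi*s/2)/(9*pi**2) - 2*s*cos(3*pi*s/2)/pi + 4*sin(3*pi*s/2)/(3*pi**2) - 4*cos(3*pi*s/2)/(3*pi) + 32*cos(3*pi*s/2)/(27*pi**3); evaluating from -2 to 2: ∫_{-2}^{2} (2*s**2 + 3*s + 2) sin(3*pi*s/2) ds = (32*(-1 + 9*pi**2)/(27*pi**3)) - (8*(-4 + 9*pi**2)/(27*pi**3)) = 8/pi.
Hence b_3 = (1/2)·(8/pi) = 4/pi.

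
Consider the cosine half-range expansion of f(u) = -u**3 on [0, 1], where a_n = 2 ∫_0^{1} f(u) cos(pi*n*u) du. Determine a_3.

2*(-4 + 9*pi**2)/(27*pi**4)

a_3 = 2 ∫_0^{1} (-u**3) cos(3*pi*u) du.
Integrating by parts three times (tabular method), an antiderivative of (-u**3) cos(3*pi*u) is -u**3*sin(3*pi*u)/(3*pi) - u**2*cos(3*pi*u)/(3*pi**2) + 2*u*sin(3*pi*u)/(9*pi**3) + 2*cos(3*pi*u)/(27*pi**4); evaluating from 0 to 1: ∫_{0}^{1} (-u**3) cos(3*pi*u) du = ((-2 + 9*pi**2)/(27*pi**4)) - (2/(27*pi**4)) = (-4 + 9*pi**2)/(27*pi**4).
Hence a_3 = 2·((-4 + 9*pi**2)/(27*pi**4)) = 2*(-4 + 9*pi**2)/(27*pi**4).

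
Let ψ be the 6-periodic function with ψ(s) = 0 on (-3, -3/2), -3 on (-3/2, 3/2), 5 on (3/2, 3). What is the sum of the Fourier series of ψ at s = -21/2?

1

s = -21/2 differs from s = 3/2 by -2 full period(s), and the series is 6-periodic.
At s = 3/2 the one-sided limits are ψ(3/2^-) = -3 and ψ(3/2^+) = 5.
By Dirichlet's theorem the series converges to their average, [(-3) + (5)]/2 = 1.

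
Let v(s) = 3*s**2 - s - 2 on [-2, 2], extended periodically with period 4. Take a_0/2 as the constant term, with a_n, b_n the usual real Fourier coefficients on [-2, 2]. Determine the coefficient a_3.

-16/(3*pi**2)

a_3 = 1/2 ∫_{-2}^{2} v(s) cos(3*pi*s/2) ds.
Integrating by parts twice (tabular method), an antiderivative of (3*s**2 - s - 2) cos(3*pi*s/2) is 2*s**2*sin(3*pi*s/2)/pi - 2*s*sin(3*pi*s/2)/(3*pi) + 8*s*cos(3*pi*s/2)/(3*pi**2) - 4*sin(3*pi*s/2)/(3*pi) - 16*sin(3*pi*s/2)/(9*pi**3) - 4*cos(3*pi*s/2)/(9*pi**2); evaluating from -2 to 2: ∫_{-2}^{2} (3*s**2 - s - 2) cos(3*pi*s/2) ds = (-44/(9*pi**2)) - (52/(9*pi**2)) = -32/(3*pi**2).
Hence a_3 = (1/2)·(-32/(3*pi**2)) = -16/(3*pi**2).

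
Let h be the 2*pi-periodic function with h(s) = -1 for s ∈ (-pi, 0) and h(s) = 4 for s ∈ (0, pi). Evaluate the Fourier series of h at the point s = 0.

At s = 0 the one-sided limits are h(0^-) = -1 and h(0^+) = 4.
By Dirichlet's theorem the series converges to their average, [(-1) + (4)]/2 = 3/2.

3/2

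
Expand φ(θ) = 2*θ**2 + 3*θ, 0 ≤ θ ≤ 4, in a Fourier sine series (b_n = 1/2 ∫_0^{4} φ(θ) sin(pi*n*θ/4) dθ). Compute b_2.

-44/pi

b_2 = 1/2 ∫_0^{4} (2*θ**2 + 3*θ) sin(pi*θ/2) dθ.
Integrating by parts twice (tabular method), an antiderivative of (2*θ**2 + 3*θ) sin(pi*θ/2) is -4*θ**2*cos(pi*θ/2)/pi + 16*θ*sin(pi*θ/2)/pi**2 - 6*θ*cos(pi*θ/2)/pi + 12*sin(pi*θ/2)/pi**2 + 32*cos(pi*θ/2)/pi**3; evaluating from 0 to 4: ∫_{0}^{4} (2*θ**2 + 3*θ) sin(pi*θ/2) dθ = (-88/pi + 32/pi**3) - (32/pi**3) = -88/pi.
Hence b_2 = (1/2)·(-88/pi) = -44/pi.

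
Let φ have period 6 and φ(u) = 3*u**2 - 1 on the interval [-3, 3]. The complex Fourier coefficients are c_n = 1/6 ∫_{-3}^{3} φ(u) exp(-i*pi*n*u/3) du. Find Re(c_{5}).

Since φ is real-valued, Re(c_{5}) = 1/6 ∫_{-3}^{3} φ(u) cos(5*pi*u/3) du = a_{5}/2.
φ is even and cos(5*pi*u/3) is even, so the integrand is even: ∫_{-3}^{3} φ(u) cos(5*pi*u/3) du = 2∫_0^{3} φ(u) cos(5*pi*u/3) du.
Integrating by parts twice (tabular method), an antiderivative of (3*u**2 - 1) cos(5*pi*u/3) is 9*u**2*sin(5*pi*u/3)/(5*pi) + 54*u*cos(5*pi*u/3)/(25*pi**2) - 3*sin(5*pi*u/3)/(5*pi) - 162*sin(5*pi*u/3)/(125*pi**3); evaluating from 0 to 3: ∫_{0}^{3} (3*u**2 - 1) cos(5*pi*u/3) du = (-162/(25*pi**2)) - (0) = -162/(25*pi**2).
So ∫_{-3}^{3} φ(u) cos(5*pi*u/3) du = -324/(25*pi**2).
Hence Re(c_{5}) = (1/6)·(-324/(25*pi**2)) = -54/(25*pi**2).

-54/(25*pi**2)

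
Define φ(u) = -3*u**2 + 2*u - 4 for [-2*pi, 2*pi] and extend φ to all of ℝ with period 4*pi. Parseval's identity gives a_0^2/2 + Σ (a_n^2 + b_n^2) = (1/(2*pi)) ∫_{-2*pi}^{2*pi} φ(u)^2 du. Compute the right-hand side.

32 + 224*pi**2/3 + 288*pi**4/5

(1/(2*pi)) ∫_{-2*pi}^{2*pi} φ(u)^2 du = (1/(2*pi)) · (64*pi*(15 + 35*pi**2 + 27*pi**4)/15) = 32 + 224*pi**2/3 + 288*pi**4/5.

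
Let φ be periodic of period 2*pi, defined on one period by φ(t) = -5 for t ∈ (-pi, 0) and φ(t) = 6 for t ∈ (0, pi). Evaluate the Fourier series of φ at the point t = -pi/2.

-5

φ is continuous at t = -pi/2 with value -5, so the series converges to -5 there.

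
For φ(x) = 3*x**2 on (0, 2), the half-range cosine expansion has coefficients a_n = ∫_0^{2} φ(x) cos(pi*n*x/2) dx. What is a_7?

a_7 = ∫_0^{2} (3*x**2) cos(7*pi*x/2) dx.
Integrating by parts twice (tabular method), an antiderivative of (3*x**2) cos(7*pi*x/2) is 6*x**2*sin(7*pi*x/2)/(7*pi) + 24*x*cos(7*pi*x/2)/(49*pi**2) - 48*sin(7*pi*x/2)/(343*pi**3); evaluating from 0 to 2: ∫_{0}^{2} (3*x**2) cos(7*pi*x/2) dx = (-48/(49*pi**2)) - (0) = -48/(49*pi**2).
Hence a_7 = -48/(49*pi**2).

-48/(49*pi**2)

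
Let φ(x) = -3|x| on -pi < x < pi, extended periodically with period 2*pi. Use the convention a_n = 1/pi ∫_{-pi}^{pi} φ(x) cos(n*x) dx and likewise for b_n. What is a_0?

a_0 = 1/pi ∫_{-pi}^{pi} φ(x) dx = 1/pi · (-3*pi**2) = -3*pi.

-3*pi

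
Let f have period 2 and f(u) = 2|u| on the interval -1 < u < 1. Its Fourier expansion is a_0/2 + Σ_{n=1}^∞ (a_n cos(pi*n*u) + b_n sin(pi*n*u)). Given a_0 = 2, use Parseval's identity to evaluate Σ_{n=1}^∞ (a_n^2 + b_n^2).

Parseval: a_0^2/2 + Σ_{n≥1} (a_n^2+b_n^2) = ∫_{-1}^{1} f(u)^2 du = 8/3.
Subtract a_0^2/2 = 2: Σ (a_n^2+b_n^2) = 2/3.

2/3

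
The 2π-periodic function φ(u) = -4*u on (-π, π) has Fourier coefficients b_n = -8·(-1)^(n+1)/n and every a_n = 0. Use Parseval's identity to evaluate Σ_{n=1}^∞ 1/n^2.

Parseval: Σ b_n^2 = (1/π) ∫_{-π}^{π} φ(u)^2 du = 32*pi**2/3.
Σ b_n^2 = Σ 64/n^2, so Σ 1/n^2 = (32*pi**2/3)/64 = pi**2/6.

pi**2/6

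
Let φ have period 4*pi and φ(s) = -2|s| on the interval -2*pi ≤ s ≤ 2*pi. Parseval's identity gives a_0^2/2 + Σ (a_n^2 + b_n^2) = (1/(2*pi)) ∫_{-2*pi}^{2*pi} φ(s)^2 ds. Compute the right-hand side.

(1/(2*pi)) ∫_{-2*pi}^{2*pi} φ(s)^2 ds = (1/(2*pi)) · (64*pi**3/3) = 32*pi**2/3.

32*pi**2/3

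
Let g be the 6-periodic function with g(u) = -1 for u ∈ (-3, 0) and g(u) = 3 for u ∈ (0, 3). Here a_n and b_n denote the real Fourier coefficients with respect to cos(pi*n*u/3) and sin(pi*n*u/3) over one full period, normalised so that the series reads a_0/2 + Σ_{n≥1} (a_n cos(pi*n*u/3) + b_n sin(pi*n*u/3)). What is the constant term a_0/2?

a_0 = 1/3 ∫_{-3}^{3} g(u) du = 1/3 · (6) = 2.
So the constant term a_0/2 = 1.

1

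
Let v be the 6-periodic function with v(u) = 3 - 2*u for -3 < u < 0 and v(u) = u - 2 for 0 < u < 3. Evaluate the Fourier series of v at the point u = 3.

5

u = 3 differs from u = -3 by 1 full period(s), and the series is 6-periodic.
At u = -3 the one-sided limits are v(-3^-) = 1 and v(-3^+) = 9.
By Dirichlet's theorem the series converges to their average, [(1) + (9)]/2 = 5.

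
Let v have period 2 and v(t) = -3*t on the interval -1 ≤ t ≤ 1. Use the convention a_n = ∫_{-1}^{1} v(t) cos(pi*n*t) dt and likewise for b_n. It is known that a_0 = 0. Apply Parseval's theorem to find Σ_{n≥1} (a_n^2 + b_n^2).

6

Parseval: a_0^2/2 + Σ_{n≥1} (a_n^2+b_n^2) = ∫_{-1}^{1} v(t)^2 dt = 6.
Subtract a_0^2/2 = 0: Σ (a_n^2+b_n^2) = 6.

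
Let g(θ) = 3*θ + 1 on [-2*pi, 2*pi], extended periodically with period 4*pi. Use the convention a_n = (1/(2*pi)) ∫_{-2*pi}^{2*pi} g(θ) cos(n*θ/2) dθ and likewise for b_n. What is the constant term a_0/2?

1

a_0 = (1/(2*pi)) ∫_{-2*pi}^{2*pi} g(θ) dθ = (1/(2*pi)) · (4*pi) = 2.
So the constant term a_0/2 = 1.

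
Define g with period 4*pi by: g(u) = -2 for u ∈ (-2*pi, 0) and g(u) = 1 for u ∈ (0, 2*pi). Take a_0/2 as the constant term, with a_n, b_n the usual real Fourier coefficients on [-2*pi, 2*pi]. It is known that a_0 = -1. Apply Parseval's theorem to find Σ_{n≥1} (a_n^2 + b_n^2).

Parseval: a_0^2/2 + Σ_{n≥1} (a_n^2+b_n^2) = (1/(2*pi)) ∫_{-2*pi}^{2*pi} g(u)^2 du = 5.
Subtract a_0^2/2 = 1/2: Σ (a_n^2+b_n^2) = 9/2.

9/2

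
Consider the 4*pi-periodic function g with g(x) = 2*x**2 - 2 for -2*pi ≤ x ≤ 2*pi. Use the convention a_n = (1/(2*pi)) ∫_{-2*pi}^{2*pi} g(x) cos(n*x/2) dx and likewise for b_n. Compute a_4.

2

a_4 = (1/(2*pi)) ∫_{-2*pi}^{2*pi} g(x) cos(2*x) dx.
g is even and cos(2*x) is even, so the integrand is even and a_4 = 1/pi ∫_0^{2*pi} g(x) cos(2*x) dx.
Integrating by parts twice (tabular method), an antiderivative of (2*x**2 - 2) cos(2*x) is x**2*sin(2*x) + x*cos(2*x) - 3*sin(2*x)/2; evaluating from 0 to 2*pi: ∫_{0}^{2*pi} (2*x**2 - 2) cos(2*x) dx = (2*pi) - (0) = 2*pi.
Hence a_4 = (1/pi)·(2*pi) = 2.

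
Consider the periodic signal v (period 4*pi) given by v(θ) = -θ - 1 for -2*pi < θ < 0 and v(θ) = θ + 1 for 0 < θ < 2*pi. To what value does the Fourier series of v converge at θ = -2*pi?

2*pi

θ = -2*pi differs from θ = 2*pi by -1 full period(s), and the series is 4*pi-periodic.
At θ = 2*pi the one-sided limits are v(2*pi^-) = 1 + 2*pi and v(2*pi^+) = -1 + 2*pi.
By Dirichlet's theorem the series converges to their average, [(1 + 2*pi) + (-1 + 2*pi)]/2 = 2*pi.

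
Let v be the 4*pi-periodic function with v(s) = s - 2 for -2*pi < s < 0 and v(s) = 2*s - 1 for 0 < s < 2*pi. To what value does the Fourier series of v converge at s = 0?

At s = 0 the one-sided limits are v(0^-) = -2 and v(0^+) = -1.
By Dirichlet's theorem the series converges to their average, [(-2) + (-1)]/2 = -3/2.

-3/2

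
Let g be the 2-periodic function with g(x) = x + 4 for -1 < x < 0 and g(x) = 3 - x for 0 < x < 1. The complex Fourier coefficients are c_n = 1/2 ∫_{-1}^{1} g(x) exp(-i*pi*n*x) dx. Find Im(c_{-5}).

Since g is real-valued, Im(c_{-5}) = -1/2 ∫_{-1}^{1} g(x) sin(-5*pi*x) dx = b_{5}/2.
Split the integral at the breakpoints.
Integrating by parts (boundary term plus one more integral), an antiderivative of (x + 4) sin(-5*pi*x) is x*cos(5*pi*x)/(5*pi) - sin(5*pi*x)/(25*pi**2) + 4*cos(5*pi*x)/(5*pi); evaluating from -1 to 0: ∫_{-1}^{0} (x + 4) sin(-5*pi*x) dx = (4/(5*pi)) - (-3/(5*pi)) = 7/(5*pi).
Integrating by parts (boundary term plus one more integral), an antiderivative of (3 - x) sin(-5*pi*x) is -x*cos(5*pi*x)/(5*pi) + sin(5*pi*x)/(25*pi**2) + 3*cos(5*pi*x)/(5*pi); evaluating from 0 to 1: ∫_{0}^{1} (3 - x) sin(-5*pi*x) dx = (-2/(5*pi)) - (3/(5*pi)) = -1/pi.
So ∫_{-1}^{1} g(x) sin(-5*pi*x) dx = 2/(5*pi).
Hence Im(c_{-5}) = (-1/2)·(2/(5*pi)) = -1/(5*pi).

-1/(5*pi)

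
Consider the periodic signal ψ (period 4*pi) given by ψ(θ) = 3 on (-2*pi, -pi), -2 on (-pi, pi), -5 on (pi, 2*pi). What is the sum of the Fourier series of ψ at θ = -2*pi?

-1

θ = -2*pi differs from θ = 2*pi by -1 full period(s), and the series is 4*pi-periodic.
At θ = 2*pi the one-sided limits are ψ(2*pi^-) = -5 and ψ(2*pi^+) = 3.
By Dirichlet's theorem the series converges to their average, [(-5) + (3)]/2 = -1.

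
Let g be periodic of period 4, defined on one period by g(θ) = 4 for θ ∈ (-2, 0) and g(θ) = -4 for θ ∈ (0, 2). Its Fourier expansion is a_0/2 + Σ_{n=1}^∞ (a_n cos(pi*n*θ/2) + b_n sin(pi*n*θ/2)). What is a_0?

a_0 = 1/2 ∫_{-2}^{2} g(θ) dθ = 1/2 · (0) = 0.

0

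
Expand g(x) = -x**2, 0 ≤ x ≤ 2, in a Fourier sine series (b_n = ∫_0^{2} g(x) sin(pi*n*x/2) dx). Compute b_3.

b_3 = ∫_0^{2} (-x**2) sin(3*pi*x/2) dx.
Integrating by parts twice (tabular method), an antiderivative of (-x**2) sin(3*pi*x/2) is 2*x**2*cos(3*pi*x/2)/(3*pi) - 8*x*sin(3*pi*x/2)/(9*pi**2) - 16*cos(3*pi*x/2)/(27*pi**3); evaluating from 0 to 2: ∫_{0}^{2} (-x**2) sin(3*pi*x/2) dx = (8*(2 - 9*pi**2)/(27*pi**3)) - (-16/(27*pi**3)) = 8*(4 - 9*pi**2)/(27*pi**3).
Hence b_3 = 8*(4 - 9*pi**2)/(27*pi**3).

8*(4 - 9*pi**2)/(27*pi**3)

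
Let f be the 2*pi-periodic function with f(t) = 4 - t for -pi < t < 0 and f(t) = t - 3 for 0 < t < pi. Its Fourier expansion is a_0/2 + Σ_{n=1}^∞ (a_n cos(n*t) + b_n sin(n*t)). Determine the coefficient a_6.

0

a_6 = 1/pi ∫_{-pi}^{pi} f(t) cos(6*t) dt.
Split the integral at the breakpoints.
Integrating by parts (boundary term plus one more integral), an antiderivative of (4 - t) cos(6*t) is -t*sin(6*t)/6 + 2*sin(6*t)/3 - cos(6*t)/36; evaluating from -pi to 0: ∫_{-pi}^{0} (4 - t) cos(6*t) dt = (-1/36) - (-1/36) = 0.
Integrating by parts (boundary term plus one more integral), an antiderivative of (t - 3) cos(6*t) is t*sin(6*t)/6 - sin(6*t)/2 + cos(6*t)/36; evaluating from 0 to pi: ∫_{0}^{pi} (t - 3) cos(6*t) dt = (1/36) - (1/36) = 0.
Summing the pieces and multiplying by (1/pi) gives a_6 = 0.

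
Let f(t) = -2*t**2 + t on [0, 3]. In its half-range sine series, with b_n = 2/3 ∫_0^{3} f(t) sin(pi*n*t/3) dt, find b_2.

15/pi

b_2 = 2/3 ∫_0^{3} (-2*t**2 + t) sin(2*pi*t/3) dt.
Integrating by parts twice (tabular method), an antiderivative of (-2*t**2 + t) sin(2*pi*t/3) is 3*t**2*cos(2*pi*t/3)/pi - 9*t*sin(2*pi*t/3)/pi**2 - 3*t*cos(2*pi*t/3)/(2*pi) + 9*sin(2*pi*t/3)/(4*pi**2) - 27*cos(2*pi*t/3)/(2*pi**3); evaluating from 0 to 3: ∫_{0}^{3} (-2*t**2 + t) sin(2*pi*t/3) dt = (9*(-3 + 5*pi**2)/(2*pi**3)) - (-27/(2*pi**3)) = 45/(2*pi).
Hence b_2 = (2/3)·(45/(2*pi)) = 15/pi.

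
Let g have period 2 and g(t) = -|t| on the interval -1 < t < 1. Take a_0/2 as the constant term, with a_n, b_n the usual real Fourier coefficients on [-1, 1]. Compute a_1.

a_1 = ∫_{-1}^{1} g(t) cos(pi*t) dt.
g is even and cos(pi*t) is even, so the integrand is even and a_1 = 2 ∫_0^{1} g(t) cos(pi*t) dt.
Integrating by parts (boundary term plus one more integral), an antiderivative of (-t) cos(pi*t) is -t*sin(pi*t)/pi - cos(pi*t)/pi**2; evaluating from 0 to 1: ∫_{0}^{1} (-t) cos(pi*t) dt = (pi**(-2)) - (-1/pi**2) = 2/pi**2.
Hence a_1 = 2·(2/pi**2) = 4/pi**2.

4/pi**2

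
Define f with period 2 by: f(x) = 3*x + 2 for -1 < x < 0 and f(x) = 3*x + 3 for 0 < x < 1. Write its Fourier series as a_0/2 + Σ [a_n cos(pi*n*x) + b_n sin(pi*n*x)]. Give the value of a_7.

a_7 = ∫_{-1}^{1} f(x) cos(7*pi*x) dx.
Split the integral at the breakpoints.
Integrating by parts (boundary term plus one more integral), an antiderivative of (3*x + 2) cos(7*pi*x) is 3*x*sin(7*pi*x)/(7*pi) + 2*sin(7*pi*x)/(7*pi) + 3*cos(7*pi*x)/(49*pi**2); evaluating from -1 to 0: ∫_{-1}^{0} (3*x + 2) cos(7*pi*x) dx = (3/(49*pi**2)) - (-3/(49*pi**2)) = 6/(49*pi**2).
Integrating by parts (boundary term plus one more integral), an antiderivative of (3*x + 3) cos(7*pi*x) is 3*x*sin(7*pi*x)/(7*pi) + 3*sin(7*pi*x)/(7*pi) + 3*cos(7*pi*x)/(49*pi**2); evaluating from 0 to 1: ∫_{0}^{1} (3*x + 3) cos(7*pi*x) dx = (-3/(49*pi**2)) - (3/(49*pi**2)) = -6/(49*pi**2).
Summing the pieces gives a_7 = 0.

0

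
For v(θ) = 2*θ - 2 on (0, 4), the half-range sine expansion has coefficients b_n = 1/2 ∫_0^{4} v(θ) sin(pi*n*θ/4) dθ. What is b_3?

b_3 = 1/2 ∫_0^{4} (2*θ - 2) sin(3*pi*θ/4) dθ.
Integrating by parts (boundary term plus one more integral), an antiderivative of (2*θ - 2) sin(3*pi*θ/4) is -8*θ*cos(3*pi*θ/4)/(3*pi) + 32*sin(3*pi*θ/4)/(9*pi**2) + 8*cos(3*pi*θ/4)/(3*pi); evaluating from 0 to 4: ∫_{0}^{4} (2*θ - 2) sin(3*pi*θ/4) dθ = (8/pi) - (8/(3*pi)) = 16/(3*pi).
Hence b_3 = (1/2)·(16/(3*pi)) = 8/(3*pi).

8/(3*pi)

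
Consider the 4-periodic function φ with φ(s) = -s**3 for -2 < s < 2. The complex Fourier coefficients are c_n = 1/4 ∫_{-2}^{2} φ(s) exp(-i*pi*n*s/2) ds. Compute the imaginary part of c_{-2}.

Since φ is real-valued, Im(c_{-2}) = -1/4 ∫_{-2}^{2} φ(s) sin(-pi*s) ds = b_{2}/2.
φ is odd and sin(-pi*s) is odd, so the integrand is even: ∫_{-2}^{2} φ(s) sin(-pi*s) ds = 2∫_0^{2} φ(s) sin(-pi*s) ds.
Integrating by parts three times (tabular method), an antiderivative of (-s**3) sin(-pi*s) is -s**3*cos(pi*s)/pi + 3*s**2*sin(pi*s)/pi**2 + 6*s*cos(pi*s)/pi**3 - 6*sin(pi*s)/pi**4; evaluating from 0 to 2: ∫_{0}^{2} (-s**3) sin(-pi*s) ds = (-8/pi + 12/pi**3) - (0) = -8/pi + 12/pi**3.
So ∫_{-2}^{2} φ(s) sin(-pi*s) ds = -16/pi + 24/pi**3.
Hence Im(c_{-2}) = (-1/4)·(-16/pi + 24/pi**3) = -6/pi**3 + 4/pi.

-6/pi**3 + 4/pi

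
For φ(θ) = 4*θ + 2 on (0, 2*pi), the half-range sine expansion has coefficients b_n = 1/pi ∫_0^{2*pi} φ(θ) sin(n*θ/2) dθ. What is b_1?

b_1 = 1/pi ∫_0^{2*pi} (4*θ + 2) sin(θ/2) dθ.
Integrating by parts (boundary term plus one more integral), an antiderivative of (4*θ + 2) sin(θ/2) is -8*θ*cos(θ/2) + 16*sin(θ/2) - 4*cos(θ/2); evaluating from 0 to 2*pi: ∫_{0}^{2*pi} (4*θ + 2) sin(θ/2) dθ = (4 + 16*pi) - (-4) = 8 + 16*pi.
Hence b_1 = (1/pi)·(8 + 16*pi) = 8/pi + 16.

8/pi + 16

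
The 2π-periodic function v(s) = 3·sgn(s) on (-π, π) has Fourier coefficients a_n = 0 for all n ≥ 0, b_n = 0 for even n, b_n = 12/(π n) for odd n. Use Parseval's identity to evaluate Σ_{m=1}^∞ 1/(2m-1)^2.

Parseval: Σ b_n^2 = (1/π) ∫_{-π}^{π} v(s)^2 ds = 18.
Only odd n contribute, with b_n^2 = 144/(π^2 n^2), so Σ_{m≥1} 1/(2m-1)^2 = π^2·(18)/144 = pi**2/8.

pi**2/8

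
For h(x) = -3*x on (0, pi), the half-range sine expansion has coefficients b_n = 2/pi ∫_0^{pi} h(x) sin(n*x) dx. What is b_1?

-6

b_1 = 2/pi ∫_0^{pi} (-3*x) sin(x) dx.
Integrating by parts (boundary term plus one more integral), an antiderivative of (-3*x) sin(x) is 3*x*cos(x) - 3*sin(x); evaluating from 0 to pi: ∫_{0}^{pi} (-3*x) sin(x) dx = (-3*pi) - (0) = -3*pi.
Hence b_1 = (2/pi)·(-3*pi) = -6.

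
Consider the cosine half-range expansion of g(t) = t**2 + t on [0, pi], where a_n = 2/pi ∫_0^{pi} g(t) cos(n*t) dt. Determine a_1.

a_1 = 2/pi ∫_0^{pi} (t**2 + t) cos(t) dt.
Integrating by parts twice (tabular method), an antiderivative of (t**2 + t) cos(t) is t**2*sin(t) + t*sin(t) + 2*t*cos(t) - 2*sin(t) + cos(t); evaluating from 0 to pi: ∫_{0}^{pi} (t**2 + t) cos(t) dt = (-2*pi - 1) - (1) = -2*pi - 2.
Hence a_1 = (2/pi)·(-2*pi - 2) = -4 - 4/pi.

-4 - 4/pi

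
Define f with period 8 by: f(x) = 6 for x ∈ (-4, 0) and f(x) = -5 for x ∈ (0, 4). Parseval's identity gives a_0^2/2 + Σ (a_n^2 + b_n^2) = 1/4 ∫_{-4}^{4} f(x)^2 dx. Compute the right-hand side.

61

1/4 ∫_{-4}^{4} f(x)^2 dx = 1/4 · (244) = 61.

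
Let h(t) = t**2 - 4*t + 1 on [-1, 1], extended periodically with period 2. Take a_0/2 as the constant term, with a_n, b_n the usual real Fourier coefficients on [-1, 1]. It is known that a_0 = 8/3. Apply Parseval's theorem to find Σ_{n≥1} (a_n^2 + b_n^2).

Parseval: a_0^2/2 + Σ_{n≥1} (a_n^2+b_n^2) = ∫_{-1}^{1} h(t)^2 dt = 72/5.
Subtract a_0^2/2 = 32/9: Σ (a_n^2+b_n^2) = 488/45.

488/45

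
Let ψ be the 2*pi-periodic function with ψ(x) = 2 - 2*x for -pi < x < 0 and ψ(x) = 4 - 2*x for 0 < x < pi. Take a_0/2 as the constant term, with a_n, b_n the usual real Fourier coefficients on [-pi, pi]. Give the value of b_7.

b_7 = 1/pi ∫_{-pi}^{pi} ψ(x) sin(7*x) dx.
Split the integral at the breakpoints.
Integrating by parts (boundary term plus one more integral), an antiderivative of (2 - 2*x) sin(7*x) is 2*x*cos(7*x)/7 - 2*sin(7*x)/49 - 2*cos(7*x)/7; evaluating from -pi to 0: ∫_{-pi}^{0} (2 - 2*x) sin(7*x) dx = (-2/7) - (2/7 + 2*pi/7) = -2*pi/7 - 4/7.
Integrating by parts (boundary term plus one more integral), an antiderivative of (4 - 2*x) sin(7*x) is 2*x*cos(7*x)/7 - 2*sin(7*x)/49 - 4*cos(7*x)/7; evaluating from 0 to pi: ∫_{0}^{pi} (4 - 2*x) sin(7*x) dx = (4/7 - 2*pi/7) - (-4/7) = 8/7 - 2*pi/7.
Summing the pieces and multiplying by (1/pi) gives b_7 = 4*(1 - pi)/(7*pi).

4*(1 - pi)/(7*pi)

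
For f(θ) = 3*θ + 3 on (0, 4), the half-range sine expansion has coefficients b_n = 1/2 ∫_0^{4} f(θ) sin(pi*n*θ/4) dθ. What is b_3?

12/pi

b_3 = 1/2 ∫_0^{4} (3*θ + 3) sin(3*pi*θ/4) dθ.
Integrating by parts (boundary term plus one more integral), an antiderivative of (3*θ + 3) sin(3*pi*θ/4) is -4*θ*cos(3*pi*θ/4)/pi + 16*sin(3*pi*θ/4)/(3*pi**2) - 4*cos(3*pi*θ/4)/pi; evaluating from 0 to 4: ∫_{0}^{4} (3*θ + 3) sin(3*pi*θ/4) dθ = (20/pi) - (-4/pi) = 24/pi.
Hence b_3 = (1/2)·(24/pi) = 12/pi.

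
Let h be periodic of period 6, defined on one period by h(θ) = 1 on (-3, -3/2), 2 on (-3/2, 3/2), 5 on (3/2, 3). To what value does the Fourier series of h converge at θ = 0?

2

h is continuous at θ = 0 with value 2, so the series converges to 2 there.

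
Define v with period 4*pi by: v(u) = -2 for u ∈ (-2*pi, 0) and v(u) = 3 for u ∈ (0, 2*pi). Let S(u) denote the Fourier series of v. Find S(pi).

3

v is continuous at u = pi with value 3, so the series converges to 3 there.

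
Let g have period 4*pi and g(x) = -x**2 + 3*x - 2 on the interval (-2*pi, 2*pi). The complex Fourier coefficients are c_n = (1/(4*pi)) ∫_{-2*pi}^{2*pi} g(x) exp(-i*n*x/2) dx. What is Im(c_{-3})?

Since g is real-valued, Im(c_{-3}) = -(1/(4*pi)) ∫_{-2*pi}^{2*pi} g(x) sin(-3*x/2) dx = b_{3}/2.
Integrating by parts twice (tabular method), an antiderivative of (-x**2 + 3*x - 2) sin(-3*x/2) is -2*x**2*cos(3*x/2)/3 + 8*x*sin(3*x/2)/9 + 2*x*cos(3*x/2) - 4*sin(3*x/2)/3 - 20*cos(3*x/2)/27; evaluating from -2*pi to 2*pi: ∫_{-2*pi}^{2*pi} (-x**2 + 3*x - 2) sin(-3*x/2) dx = (-4*pi + 20/27 + 8*pi**2/3) - (20/27 + 4*pi + 8*pi**2/3) = -8*pi.
Hence Im(c_{-3}) = (-1/(4*pi))·(-8*pi) = 2.

2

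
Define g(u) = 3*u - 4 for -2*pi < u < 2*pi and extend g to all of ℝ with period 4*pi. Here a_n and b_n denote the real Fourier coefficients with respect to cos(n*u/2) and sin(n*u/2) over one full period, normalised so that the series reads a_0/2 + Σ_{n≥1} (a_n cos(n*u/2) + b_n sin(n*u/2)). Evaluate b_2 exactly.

-6

b_2 = (1/(2*pi)) ∫_{-2*pi}^{2*pi} g(u) sin(u) du.
Integrating by parts (boundary term plus one more integral), an antiderivative of (3*u - 4) sin(u) is -3*u*cos(u) + 3*sin(u) + 4*cos(u); evaluating from -2*pi to 2*pi: ∫_{-2*pi}^{2*pi} (3*u - 4) sin(u) du = (4 - 6*pi) - (4 + 6*pi) = -12*pi.
Hence b_2 = (1/(2*pi))·(-12*pi) = -6.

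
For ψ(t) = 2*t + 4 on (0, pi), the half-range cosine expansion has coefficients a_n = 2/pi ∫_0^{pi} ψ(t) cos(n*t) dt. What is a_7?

a_7 = 2/pi ∫_0^{pi} (2*t + 4) cos(7*t) dt.
Integrating by parts (boundary term plus one more integral), an antiderivative of (2*t + 4) cos(7*t) is 2*t*sin(7*t)/7 + 4*sin(7*t)/7 + 2*cos(7*t)/49; evaluating from 0 to pi: ∫_{0}^{pi} (2*t + 4) cos(7*t) dt = (-2/49) - (2/49) = -4/49.
Hence a_7 = (2/pi)·(-4/49) = -8/(49*pi).

-8/(49*pi)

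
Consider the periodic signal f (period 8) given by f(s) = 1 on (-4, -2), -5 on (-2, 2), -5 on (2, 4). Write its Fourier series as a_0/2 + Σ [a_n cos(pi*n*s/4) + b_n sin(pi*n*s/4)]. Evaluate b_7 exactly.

b_7 = 1/4 ∫_{-4}^{4} f(s) sin(7*pi*s/4) ds.
Split the integral at the breakpoints.
Directly, an antiderivative of (1) sin(7*pi*s/4) is -4*cos(7*pi*s/4)/(7*pi); evaluating from -4 to -2: ∫_{-4}^{-2} (1) sin(7*pi*s/4) ds = (0) - (4/(7*pi)) = -4/(7*pi).
Directly, an antiderivative of (-5) sin(7*pi*s/4) is 20*cos(7*pi*s/4)/(7*pi); evaluating from -2 to 2: ∫_{-2}^{2} (-5) sin(7*pi*s/4) ds = (0) - (0) = 0.
Directly, an antiderivative of (-5) sin(7*pi*s/4) is 20*cos(7*pi*s/4)/(7*pi); evaluating from 2 to 4: ∫_{2}^{4} (-5) sin(7*pi*s/4) ds = (-20/(7*pi)) - (0) = -20/(7*pi).
Summing the pieces and multiplying by (1/4) gives b_7 = -6/(7*pi).

-6/(7*pi)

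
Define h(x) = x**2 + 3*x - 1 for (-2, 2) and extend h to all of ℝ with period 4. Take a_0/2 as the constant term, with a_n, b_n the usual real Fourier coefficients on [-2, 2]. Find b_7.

b_7 = 1/2 ∫_{-2}^{2} h(x) sin(7*pi*x/2) dx.
Integrating by parts twice (tabular method), an antiderivative of (x**2 + 3*x - 1) sin(7*pi*x/2) is -2*x**2*cos(7*pi*x/2)/(7*pi) + 8*x*sin(7*pi*x/2)/(49*pi**2) - 6*x*cos(7*pi*x/2)/(7*pi) + 12*sin(7*pi*x/2)/(49*pi**2) + 16*cos(7*pi*x/2)/(343*pi**3) + 2*cos(7*pi*x/2)/(7*pi); evaluating from -2 to 2: ∫_{-2}^{2} (x**2 + 3*x - 1) sin(7*pi*x/2) dx = (2*(-8 + 441*pi**2)/(343*pi**3)) - (2*(-147*pi**2 - 8)/(343*pi**3)) = 24/(7*pi).
Hence b_7 = (1/2)·(24/(7*pi)) = 12/(7*pi).

12/(7*pi)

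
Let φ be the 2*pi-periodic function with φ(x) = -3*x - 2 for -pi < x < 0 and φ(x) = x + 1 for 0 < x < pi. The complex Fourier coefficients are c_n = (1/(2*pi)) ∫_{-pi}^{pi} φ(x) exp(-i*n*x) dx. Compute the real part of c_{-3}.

Since φ is real-valued, Re(c_{-3}) = (1/(2*pi)) ∫_{-pi}^{pi} φ(x) cos(-3*x) dx = a_{3}/2.
Split the integral at the breakpoints.
Integrating by parts (boundary term plus one more integral), an antiderivative of (-3*x - 2) cos(-3*x) is -x*sin(3*x) - 2*sin(3*x)/3 - cos(3*x)/3; evaluating from -pi to 0: ∫_{-pi}^{0} (-3*x - 2) cos(-3*x) dx = (-1/3) - (1/3) = -2/3.
Integrating by parts (boundary term plus one more integral), an antiderivative of (x + 1) cos(-3*x) is x*sin(3*x)/3 + sin(3*x)/3 + cos(3*x)/9; evaluating from 0 to pi: ∫_{0}^{pi} (x + 1) cos(-3*x) dx = (-1/9) - (1/9) = -2/9.
So ∫_{-pi}^{pi} φ(x) cos(-3*x) dx = -8/9.
Hence Re(c_{-3}) = (1/(2*pi))·(-8/9) = -4/(9*pi).

-4/(9*pi)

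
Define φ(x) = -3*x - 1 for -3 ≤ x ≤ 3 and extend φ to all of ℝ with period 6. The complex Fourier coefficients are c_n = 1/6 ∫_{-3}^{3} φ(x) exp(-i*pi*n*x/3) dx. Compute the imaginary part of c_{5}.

Since φ is real-valued, Im(c_{5}) = -1/6 ∫_{-3}^{3} φ(x) sin(5*pi*x/3) dx = -b_{5}/2.
Integrating by parts (boundary term plus one more integral), an antiderivative of (-3*x - 1) sin(5*pi*x/3) is 9*x*cos(5*pi*x/3)/(5*pi) - 27*sin(5*pi*x/3)/(25*pi**2) + 3*cos(5*pi*x/3)/(5*pi); evaluating from -3 to 3: ∫_{-3}^{3} (-3*x - 1) sin(5*pi*x/3) dx = (-6/pi) - (24/(5*pi)) = -54/(5*pi).
Hence Im(c_{5}) = (-1/6)·(-54/(5*pi)) = 9/(5*pi).

9/(5*pi)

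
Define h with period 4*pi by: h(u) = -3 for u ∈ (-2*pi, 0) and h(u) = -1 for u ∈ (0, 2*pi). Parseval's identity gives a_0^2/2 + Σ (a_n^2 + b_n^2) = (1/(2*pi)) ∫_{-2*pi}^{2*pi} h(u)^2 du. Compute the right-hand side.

10

(1/(2*pi)) ∫_{-2*pi}^{2*pi} h(u)^2 du = (1/(2*pi)) · (20*pi) = 10.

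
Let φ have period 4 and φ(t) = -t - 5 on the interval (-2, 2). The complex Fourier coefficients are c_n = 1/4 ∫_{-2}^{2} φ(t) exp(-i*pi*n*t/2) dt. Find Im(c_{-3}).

-2/(3*pi)

Since φ is real-valued, Im(c_{-3}) = -1/4 ∫_{-2}^{2} φ(t) sin(-3*pi*t/2) dt = b_{3}/2.
Integrating by parts (boundary term plus one more integral), an antiderivative of (-t - 5) sin(-3*pi*t/2) is -2*t*cos(3*pi*t/2)/(3*pi) + 4*sin(3*pi*t/2)/(9*pi**2) - 10*cos(3*pi*t/2)/(3*pi); evaluating from -2 to 2: ∫_{-2}^{2} (-t - 5) sin(-3*pi*t/2) dt = (14/(3*pi)) - (2/pi) = 8/(3*pi).
Hence Im(c_{-3}) = (-1/4)·(8/(3*pi)) = -2/(3*pi).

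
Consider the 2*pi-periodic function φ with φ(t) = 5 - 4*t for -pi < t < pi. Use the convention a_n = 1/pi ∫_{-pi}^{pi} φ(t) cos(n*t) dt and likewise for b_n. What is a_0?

a_0 = 1/pi ∫_{-pi}^{pi} φ(t) dt = 1/pi · (10*pi) = 10.

10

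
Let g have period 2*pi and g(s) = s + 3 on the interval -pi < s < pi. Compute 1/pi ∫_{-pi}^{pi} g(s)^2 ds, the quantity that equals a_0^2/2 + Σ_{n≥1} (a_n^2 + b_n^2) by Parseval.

2*pi**2/3 + 18

1/pi ∫_{-pi}^{pi} g(s)^2 ds = 1/pi · (2*pi*(pi**2 + 27)/3) = 2*pi**2/3 + 18.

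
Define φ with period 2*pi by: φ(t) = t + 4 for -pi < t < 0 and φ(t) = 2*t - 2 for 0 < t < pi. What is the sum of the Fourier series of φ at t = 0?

1

At t = 0 the one-sided limits are φ(0^-) = 4 and φ(0^+) = -2.
By Dirichlet's theorem the series converges to their average, [(4) + (-2)]/2 = 1.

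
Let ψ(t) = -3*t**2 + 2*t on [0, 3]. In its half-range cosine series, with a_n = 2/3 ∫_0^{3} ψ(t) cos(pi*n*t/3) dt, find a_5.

84/(25*pi**2)

a_5 = 2/3 ∫_0^{3} (-3*t**2 + 2*t) cos(5*pi*t/3) dt.
Integrating by parts twice (tabular method), an antiderivative of (-3*t**2 + 2*t) cos(5*pi*t/3) is -9*t**2*sin(5*pi*t/3)/(5*pi) + 6*t*sin(5*pi*t/3)/(5*pi) - 54*t*cos(5*pi*t/3)/(25*pi**2) + 162*sin(5*pi*t/3)/(125*pi**3) + 18*cos(5*pi*t/3)/(25*pi**2); evaluating from 0 to 3: ∫_{0}^{3} (-3*t**2 + 2*t) cos(5*pi*t/3) dt = (144/(25*pi**2)) - (18/(25*pi**2)) = 126/(25*pi**2).
Hence a_5 = (2/3)·(126/(25*pi**2)) = 84/(25*pi**2).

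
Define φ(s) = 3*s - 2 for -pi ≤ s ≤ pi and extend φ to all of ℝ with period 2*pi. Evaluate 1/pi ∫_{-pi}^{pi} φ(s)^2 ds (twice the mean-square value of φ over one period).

1/pi ∫_{-pi}^{pi} φ(s)^2 ds = 1/pi · (8*pi + 6*pi**3) = 8 + 6*pi**2.

8 + 6*pi**2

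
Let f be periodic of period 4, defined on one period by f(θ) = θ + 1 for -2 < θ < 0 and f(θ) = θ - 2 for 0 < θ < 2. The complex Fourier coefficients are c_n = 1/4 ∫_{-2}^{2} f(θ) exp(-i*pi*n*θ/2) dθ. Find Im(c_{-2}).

-1/pi

Since f is real-valued, Im(c_{-2}) = -1/4 ∫_{-2}^{2} f(θ) sin(-pi*θ) dθ = b_{2}/2.
Split the integral at the breakpoints.
Integrating by parts (boundary term plus one more integral), an antiderivative of (θ + 1) sin(-pi*θ) is θ*cos(pi*θ)/pi - sin(pi*θ)/pi**2 + cos(pi*θ)/pi; evaluating from -2 to 0: ∫_{-2}^{0} (θ + 1) sin(-pi*θ) dθ = (1/pi) - (-1/pi) = 2/pi.
Integrating by parts (boundary term plus one more integral), an antiderivative of (θ - 2) sin(-pi*θ) is θ*cos(pi*θ)/pi - sin(pi*θ)/pi**2 - 2*cos(pi*θ)/pi; evaluating from 0 to 2: ∫_{0}^{2} (θ - 2) sin(-pi*θ) dθ = (0) - (-2/pi) = 2/pi.
So ∫_{-2}^{2} f(θ) sin(-pi*θ) dθ = 4/pi.
Hence Im(c_{-2}) = (-1/4)·(4/pi) = -1/pi.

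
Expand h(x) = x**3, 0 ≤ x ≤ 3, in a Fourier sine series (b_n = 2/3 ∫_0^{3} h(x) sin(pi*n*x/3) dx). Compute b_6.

-9/pi + 3/(2*pi**3)

b_6 = 2/3 ∫_0^{3} (x**3) sin(2*pi*x) dx.
Integrating by parts three times (tabular method), an antiderivative of (x**3) sin(2*pi*x) is -x**3*cos(2*pi*x)/(2*pi) + 3*x**2*sin(2*pi*x)/(4*pi**2) + 3*x*cos(2*pi*x)/(4*pi**3) - 3*sin(2*pi*x)/(8*pi**4); evaluating from 0 to 3: ∫_{0}^{3} (x**3) sin(2*pi*x) dx = (9*(1 - 6*pi**2)/(4*pi**3)) - (0) = 9*(1 - 6*pi**2)/(4*pi**3).
Hence b_6 = (2/3)·(9*(1 - 6*pi**2)/(4*pi**3)) = -9/pi + 3/(2*pi**3).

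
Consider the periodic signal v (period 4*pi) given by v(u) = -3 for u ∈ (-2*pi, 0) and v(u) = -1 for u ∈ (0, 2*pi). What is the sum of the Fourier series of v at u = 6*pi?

-2

u = 6*pi differs from u = -2*pi by 2 full period(s), and the series is 4*pi-periodic.
At u = -2*pi the one-sided limits are v(-2*pi^-) = -1 and v(-2*pi^+) = -3.
By Dirichlet's theorem the series converges to their average, [(-1) + (-3)]/2 = -2.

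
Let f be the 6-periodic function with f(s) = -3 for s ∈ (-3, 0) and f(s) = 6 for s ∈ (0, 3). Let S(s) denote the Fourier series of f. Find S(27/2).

6

s = 27/2 differs from s = 3/2 by 2 full period(s), and the series is 6-periodic.
f is continuous at s = 3/2 with value 6, so the series converges to 6 there.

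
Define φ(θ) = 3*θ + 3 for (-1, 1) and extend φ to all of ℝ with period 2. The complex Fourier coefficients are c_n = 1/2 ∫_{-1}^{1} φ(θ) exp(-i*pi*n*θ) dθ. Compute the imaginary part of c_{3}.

-1/pi

Since φ is real-valued, Im(c_{3}) = -1/2 ∫_{-1}^{1} φ(θ) sin(3*pi*θ) dθ = -b_{3}/2.
Integrating by parts (boundary term plus one more integral), an antiderivative of (3*θ + 3) sin(3*pi*θ) is -θ*cos(3*pi*θ)/pi + sin(3*pi*θ)/(3*pi**2) - cos(3*pi*θ)/pi; evaluating from -1 to 1: ∫_{-1}^{1} (3*θ + 3) sin(3*pi*θ) dθ = (2/pi) - (0) = 2/pi.
Hence Im(c_{3}) = (-1/2)·(2/pi) = -1/pi.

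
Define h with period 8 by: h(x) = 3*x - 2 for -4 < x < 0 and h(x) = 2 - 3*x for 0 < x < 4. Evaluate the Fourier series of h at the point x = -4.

x = -4 differs from x = 4 by -1 full period(s), and the series is 8-periodic.
At x = 4 the one-sided limits are h(4^-) = -10 and h(4^+) = -14.
By Dirichlet's theorem the series converges to their average, [(-10) + (-14)]/2 = -12.

-12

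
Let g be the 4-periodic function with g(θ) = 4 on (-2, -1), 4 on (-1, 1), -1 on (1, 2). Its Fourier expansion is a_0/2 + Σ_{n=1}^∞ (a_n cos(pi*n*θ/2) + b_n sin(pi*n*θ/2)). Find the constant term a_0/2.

11/4

a_0 = 1/2 ∫_{-2}^{2} g(θ) dθ = 1/2 · (11) = 11/2.
So the constant term a_0/2 = 11/4.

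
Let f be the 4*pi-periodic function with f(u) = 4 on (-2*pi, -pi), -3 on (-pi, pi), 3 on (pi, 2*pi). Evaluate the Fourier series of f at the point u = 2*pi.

7/2

At u = 2*pi the one-sided limits are f(2*pi^-) = 3 and f(2*pi^+) = 4.
By Dirichlet's theorem the series converges to their average, [(3) + (4)]/2 = 7/2.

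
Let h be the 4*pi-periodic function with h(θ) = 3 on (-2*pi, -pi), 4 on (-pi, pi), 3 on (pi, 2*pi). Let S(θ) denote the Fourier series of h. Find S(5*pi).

θ = 5*pi differs from θ = pi by 1 full period(s), and the series is 4*pi-periodic.
At θ = pi the one-sided limits are h(pi^-) = 4 and h(pi^+) = 3.
By Dirichlet's theorem the series converges to their average, [(4) + (3)]/2 = 7/2.

7/2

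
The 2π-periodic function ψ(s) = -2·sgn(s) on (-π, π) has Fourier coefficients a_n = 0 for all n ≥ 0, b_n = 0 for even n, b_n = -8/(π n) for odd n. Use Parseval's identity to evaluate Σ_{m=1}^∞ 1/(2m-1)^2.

pi**2/8

Parseval: Σ b_n^2 = (1/π) ∫_{-π}^{π} ψ(s)^2 ds = 8.
Only odd n contribute, with b_n^2 = 64/(π^2 n^2), so Σ_{m≥1} 1/(2m-1)^2 = π^2·(8)/64 = pi**2/8.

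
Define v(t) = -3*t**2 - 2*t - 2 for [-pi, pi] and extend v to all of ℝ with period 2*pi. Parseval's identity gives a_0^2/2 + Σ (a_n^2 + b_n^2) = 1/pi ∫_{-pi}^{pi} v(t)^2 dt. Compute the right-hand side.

8 + 32*pi**2/3 + 18*pi**4/5

1/pi ∫_{-pi}^{pi} v(t)^2 dt = 1/pi · (2*pi*(60 + 80*pi**2 + 27*pi**4)/15) = 8 + 32*pi**2/3 + 18*pi**4/5.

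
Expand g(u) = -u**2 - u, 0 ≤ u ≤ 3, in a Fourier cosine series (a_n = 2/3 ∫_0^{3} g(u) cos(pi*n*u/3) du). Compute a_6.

-1/pi**2

a_6 = 2/3 ∫_0^{3} (-u**2 - u) cos(2*pi*u) du.
Integrating by parts twice (tabular method), an antiderivative of (-u**2 - u) cos(2*pi*u) is -u**2*sin(2*pi*u)/(2*pi) - u*sin(2*pi*u)/(2*pi) - u*cos(2*pi*u)/(2*pi**2) + sin(2*pi*u)/(4*pi**3) - cos(2*pi*u)/(4*pi**2); evaluating from 0 to 3: ∫_{0}^{3} (-u**2 - u) cos(2*pi*u) du = (-7/(4*pi**2)) - (-1/(4*pi**2)) = -3/(2*pi**2).
Hence a_6 = (2/3)·(-3/(2*pi**2)) = -1/pi**2.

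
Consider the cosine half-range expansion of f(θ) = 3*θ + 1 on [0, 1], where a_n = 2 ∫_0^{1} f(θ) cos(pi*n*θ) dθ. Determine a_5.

-12/(25*pi**2)

a_5 = 2 ∫_0^{1} (3*θ + 1) cos(5*pi*θ) dθ.
Integrating by parts (boundary term plus one more integral), an antiderivative of (3*θ + 1) cos(5*pi*θ) is 3*θ*sin(5*pi*θ)/(5*pi) + sin(5*pi*θ)/(5*pi) + 3*cos(5*pi*θ)/(25*pi**2); evaluating from 0 to 1: ∫_{0}^{1} (3*θ + 1) cos(5*pi*θ) dθ = (-3/(25*pi**2)) - (3/(25*pi**2)) = -6/(25*pi**2).
Hence a_5 = 2·(-6/(25*pi**2)) = -12/(25*pi**2).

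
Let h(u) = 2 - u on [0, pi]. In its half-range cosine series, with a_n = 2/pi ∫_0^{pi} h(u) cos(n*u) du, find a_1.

a_1 = 2/pi ∫_0^{pi} (2 - u) cos(u) du.
Integrating by parts (boundary term plus one more integral), an antiderivative of (2 - u) cos(u) is -u*sin(u) + 2*sin(u) - cos(u); evaluating from 0 to pi: ∫_{0}^{pi} (2 - u) cos(u) du = (1) - (-1) = 2.
Hence a_1 = (2/pi)·(2) = 4/pi.

4/pi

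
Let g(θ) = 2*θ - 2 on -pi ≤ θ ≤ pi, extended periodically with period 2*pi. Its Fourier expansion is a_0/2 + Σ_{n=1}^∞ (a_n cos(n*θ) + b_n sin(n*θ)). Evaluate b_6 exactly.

b_6 = 1/pi ∫_{-pi}^{pi} g(θ) sin(6*θ) dθ.
Integrating by parts (boundary term plus one more integral), an antiderivative of (2*θ - 2) sin(6*θ) is -θ*cos(6*θ)/3 + sin(6*θ)/18 + cos(6*θ)/3; evaluating from -pi to pi: ∫_{-pi}^{pi} (2*θ - 2) sin(6*θ) dθ = (1/3 - pi/3) - (1/3 + pi/3) = -2*pi/3.
Hence b_6 = (1/pi)·(-2*pi/3) = -2/3.

-2/3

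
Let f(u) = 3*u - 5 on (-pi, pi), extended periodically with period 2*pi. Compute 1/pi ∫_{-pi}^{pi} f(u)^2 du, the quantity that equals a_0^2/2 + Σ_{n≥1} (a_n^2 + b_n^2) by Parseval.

50 + 6*pi**2

1/pi ∫_{-pi}^{pi} f(u)^2 du = 1/pi · (50*pi + 6*pi**3) = 50 + 6*pi**2.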